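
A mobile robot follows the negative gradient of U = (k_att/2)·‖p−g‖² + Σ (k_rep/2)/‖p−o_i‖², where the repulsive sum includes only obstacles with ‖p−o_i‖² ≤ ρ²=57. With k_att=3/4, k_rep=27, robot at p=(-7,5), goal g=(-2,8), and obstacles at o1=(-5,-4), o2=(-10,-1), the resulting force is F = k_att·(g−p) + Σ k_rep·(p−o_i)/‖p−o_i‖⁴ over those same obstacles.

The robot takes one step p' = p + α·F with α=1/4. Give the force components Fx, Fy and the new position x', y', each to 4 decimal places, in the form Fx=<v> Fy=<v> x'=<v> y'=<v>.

F_att = 3/4·(g−p) = 3/4·(5,3) = (3.7500,2.2500)
o1: d²=85 > ρ²=57 → inactive
o2: d²=45 ≤ ρ²=57; F_rep = 27·(3,6)/45² = (0.0400,0.0800)
F = F_att + ΣF_rep = (3.7900,2.3300)
p' = p + 1/4·F = (-6.0525,5.5825)

Fx=3.7900 Fy=2.3300 x'=-6.0525 y'=5.5825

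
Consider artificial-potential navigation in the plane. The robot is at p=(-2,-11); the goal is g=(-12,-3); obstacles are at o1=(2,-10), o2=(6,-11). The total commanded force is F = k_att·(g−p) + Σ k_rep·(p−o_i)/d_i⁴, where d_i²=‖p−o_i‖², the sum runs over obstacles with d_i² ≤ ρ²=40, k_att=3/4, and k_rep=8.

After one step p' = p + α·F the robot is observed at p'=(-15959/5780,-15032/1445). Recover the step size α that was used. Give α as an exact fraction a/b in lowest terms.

F_att = 3/4·(g−p) = 3/4·(-10,8) = (-7.5000,6.0000)
o1: d²=17 ≤ ρ²=40; F_rep = 8·(-4,-1)/17² = (-0.1107,-0.0277)
o2: d²=64 > ρ²=40 → inactive
F = F_att + ΣF_rep = (-7.6107,5.9723)
Δp = p'−p = (-0.7611,0.5972); α = Δx/Fx = (-4399/5780) / (-4399/578) = 1/10
check: Δy/Fy = (863/1445) / (1726/289) = 1/10 ✓

α = 1/10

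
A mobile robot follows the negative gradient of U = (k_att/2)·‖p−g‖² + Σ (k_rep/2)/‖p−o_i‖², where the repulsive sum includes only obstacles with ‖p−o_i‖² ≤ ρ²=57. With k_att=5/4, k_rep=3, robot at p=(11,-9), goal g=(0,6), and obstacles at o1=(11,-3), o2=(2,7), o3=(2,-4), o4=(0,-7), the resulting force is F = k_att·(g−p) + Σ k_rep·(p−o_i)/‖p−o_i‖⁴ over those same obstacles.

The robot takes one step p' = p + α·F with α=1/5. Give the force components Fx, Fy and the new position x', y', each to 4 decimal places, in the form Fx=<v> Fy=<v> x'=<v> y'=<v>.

F_att = 5/4·(g−p) = 5/4·(-11,15) = (-13.7500,18.7500)
o1: d²=36 ≤ ρ²=57; F_rep = 3·(0,-6)/36² = (0.0000,-0.0139)
o2: d²=337 > ρ²=57 → inactive
o3: d²=106 > ρ²=57 → inactive
o4: d²=125 > ρ²=57 → inactive
F = F_att + ΣF_rep = (-13.7500,18.7361)
p' = p + 1/5·F = (8.2500,-5.2528)

Fx=-13.7500 Fy=18.7361 x'=8.2500 y'=-5.2528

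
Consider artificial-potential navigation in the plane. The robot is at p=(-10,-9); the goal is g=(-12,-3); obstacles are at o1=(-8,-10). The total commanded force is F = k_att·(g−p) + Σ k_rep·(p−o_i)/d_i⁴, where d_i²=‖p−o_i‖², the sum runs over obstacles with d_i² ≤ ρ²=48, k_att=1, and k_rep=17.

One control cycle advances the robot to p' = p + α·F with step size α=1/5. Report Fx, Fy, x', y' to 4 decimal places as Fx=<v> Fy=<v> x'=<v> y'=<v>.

Fx=-3.3600 Fy=6.6800 x'=-10.6720 y'=-7.6640

F_att = 1·(g−p) = 1·(-2,6) = (-2.0000,6.0000)
o1: d²=5 ≤ ρ²=48; F_rep = 17·(-2,1)/5² = (-1.3600,0.6800)
F = F_att + ΣF_rep = (-3.3600,6.6800)
p' = p + 1/5·F = (-10.6720,-7.6640)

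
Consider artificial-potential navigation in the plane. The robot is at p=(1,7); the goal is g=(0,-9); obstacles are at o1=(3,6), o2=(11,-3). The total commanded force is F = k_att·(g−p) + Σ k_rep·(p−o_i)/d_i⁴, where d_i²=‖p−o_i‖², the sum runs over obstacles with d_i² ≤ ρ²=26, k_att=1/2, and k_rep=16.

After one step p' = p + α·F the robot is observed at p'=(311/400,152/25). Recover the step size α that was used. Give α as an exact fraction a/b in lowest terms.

F_att = 1/2·(g−p) = 1/2·(-1,-16) = (-0.5000,-8.0000)
o1: d²=5 ≤ ρ²=26; F_rep = 16·(-2,1)/5² = (-1.2800,0.6400)
o2: d²=200 > ρ²=26 → inactive
F = F_att + ΣF_rep = (-1.7800,-7.3600)
Δp = p'−p = (-0.2225,-0.9200); α = Δx/Fx = (-89/400) / (-89/50) = 1/8
check: Δy/Fy = (-23/25) / (-184/25) = 1/8 ✓

α = 1/8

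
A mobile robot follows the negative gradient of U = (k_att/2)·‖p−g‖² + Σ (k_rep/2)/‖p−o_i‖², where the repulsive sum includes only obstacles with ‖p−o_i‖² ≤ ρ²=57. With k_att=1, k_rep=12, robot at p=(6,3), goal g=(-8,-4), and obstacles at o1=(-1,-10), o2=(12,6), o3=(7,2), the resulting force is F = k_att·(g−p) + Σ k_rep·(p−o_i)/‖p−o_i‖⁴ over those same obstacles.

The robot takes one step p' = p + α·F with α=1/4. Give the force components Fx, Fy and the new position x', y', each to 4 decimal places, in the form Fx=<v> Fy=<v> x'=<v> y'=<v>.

Fx=-17.0356 Fy=-4.0178 x'=1.7411 y'=1.9956

F_att = 1·(g−p) = 1·(-14,-7) = (-14.0000,-7.0000)
o1: d²=218 > ρ²=57 → inactive
o2: d²=45 ≤ ρ²=57; F_rep = 12·(-6,-3)/45² = (-0.0356,-0.0178)
o3: d²=2 ≤ ρ²=57; F_rep = 12·(-1,1)/2² = (-3.0000,3.0000)
F = F_att + ΣF_rep = (-17.0356,-4.0178)
p' = p + 1/4·F = (1.7411,1.9956)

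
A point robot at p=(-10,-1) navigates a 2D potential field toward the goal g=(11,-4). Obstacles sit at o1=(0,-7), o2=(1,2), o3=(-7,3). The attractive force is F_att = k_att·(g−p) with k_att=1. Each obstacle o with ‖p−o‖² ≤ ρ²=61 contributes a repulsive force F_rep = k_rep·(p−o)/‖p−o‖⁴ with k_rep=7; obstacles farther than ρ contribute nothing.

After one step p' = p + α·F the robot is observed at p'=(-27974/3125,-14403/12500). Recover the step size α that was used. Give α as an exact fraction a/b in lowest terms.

α = 1/20

F_att = 1·(g−p) = 1·(21,-3) = (21.0000,-3.0000)
o1: d²=136 > ρ²=61 → inactive
o2: d²=130 > ρ²=61 → inactive
o3: d²=25 ≤ ρ²=61; F_rep = 7·(-3,-4)/25² = (-0.0336,-0.0448)
F = F_att + ΣF_rep = (20.9664,-3.0448)
Δp = p'−p = (1.0483,-0.1522); α = Δx/Fx = (3276/3125) / (13104/625) = 1/20
check: Δy/Fy = (-1903/12500) / (-1903/625) = 1/20 ✓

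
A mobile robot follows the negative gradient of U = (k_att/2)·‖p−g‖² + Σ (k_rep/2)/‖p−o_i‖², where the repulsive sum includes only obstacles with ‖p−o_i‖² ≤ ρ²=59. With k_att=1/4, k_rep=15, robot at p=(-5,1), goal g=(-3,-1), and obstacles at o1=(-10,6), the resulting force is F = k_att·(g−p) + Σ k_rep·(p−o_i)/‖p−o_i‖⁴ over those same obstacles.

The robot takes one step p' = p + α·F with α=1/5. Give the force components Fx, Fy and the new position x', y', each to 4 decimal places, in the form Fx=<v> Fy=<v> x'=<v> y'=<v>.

Fx=0.5300 Fy=-0.5300 x'=-4.8940 y'=0.8940

F_att = 1/4·(g−p) = 1/4·(2,-2) = (0.5000,-0.5000)
o1: d²=50 ≤ ρ²=59; F_rep = 15·(5,-5)/50² = (0.0300,-0.0300)
F = F_att + ΣF_rep = (0.5300,-0.5300)
p' = p + 1/5·F = (-4.8940,0.8940)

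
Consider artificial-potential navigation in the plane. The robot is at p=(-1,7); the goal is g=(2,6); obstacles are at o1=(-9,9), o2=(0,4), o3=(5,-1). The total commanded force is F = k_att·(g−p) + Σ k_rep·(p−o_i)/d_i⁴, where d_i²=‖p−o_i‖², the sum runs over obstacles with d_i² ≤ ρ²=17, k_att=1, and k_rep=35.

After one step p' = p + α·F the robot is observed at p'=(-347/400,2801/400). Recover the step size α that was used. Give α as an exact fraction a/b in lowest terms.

F_att = 1·(g−p) = 1·(3,-1) = (3.0000,-1.0000)
o1: d²=68 > ρ²=17 → inactive
o2: d²=10 ≤ ρ²=17; F_rep = 35·(-1,3)/10² = (-0.3500,1.0500)
o3: d²=100 > ρ²=17 → inactive
F = F_att + ΣF_rep = (2.6500,0.0500)
Δp = p'−p = (0.1325,0.0025); α = Δx/Fx = (53/400) / (53/20) = 1/20
check: Δy/Fy = (1/400) / (1/20) = 1/20 ✓

α = 1/20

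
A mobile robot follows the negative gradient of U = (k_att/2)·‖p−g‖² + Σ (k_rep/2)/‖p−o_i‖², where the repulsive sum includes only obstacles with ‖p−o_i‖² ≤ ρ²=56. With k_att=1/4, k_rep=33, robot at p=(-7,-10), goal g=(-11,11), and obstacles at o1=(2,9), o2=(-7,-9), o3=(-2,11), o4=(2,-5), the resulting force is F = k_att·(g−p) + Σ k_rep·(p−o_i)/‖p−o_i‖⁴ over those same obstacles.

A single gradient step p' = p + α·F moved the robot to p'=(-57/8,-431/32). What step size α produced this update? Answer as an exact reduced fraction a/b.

α = 1/8

F_att = 1/4·(g−p) = 1/4·(-4,21) = (-1.0000,5.2500)
o1: d²=442 > ρ²=56 → inactive
o2: d²=1 ≤ ρ²=56; F_rep = 33·(0,-1)/1² = (0.0000,-33.0000)
o3: d²=466 > ρ²=56 → inactive
o4: d²=106 > ρ²=56 → inactive
F = F_att + ΣF_rep = (-1.0000,-27.7500)
Δp = p'−p = (-0.1250,-3.4688); α = Δx/Fx = (-1/8) / (-1) = 1/8
check: Δy/Fy = (-111/32) / (-111/4) = 1/8 ✓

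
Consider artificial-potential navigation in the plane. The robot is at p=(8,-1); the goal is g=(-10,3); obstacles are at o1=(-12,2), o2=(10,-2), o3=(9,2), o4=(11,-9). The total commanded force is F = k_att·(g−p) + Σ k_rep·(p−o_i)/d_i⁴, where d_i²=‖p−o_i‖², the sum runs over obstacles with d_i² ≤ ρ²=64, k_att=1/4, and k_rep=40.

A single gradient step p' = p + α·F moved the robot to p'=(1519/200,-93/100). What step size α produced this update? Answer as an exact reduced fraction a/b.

F_att = 1/4·(g−p) = 1/4·(-18,4) = (-4.5000,1.0000)
o1: d²=409 > ρ²=64 → inactive
o2: d²=5 ≤ ρ²=64; F_rep = 40·(-2,1)/5² = (-3.2000,1.6000)
o3: d²=10 ≤ ρ²=64; F_rep = 40·(-1,-3)/10² = (-0.4000,-1.2000)
o4: d²=73 > ρ²=64 → inactive
F = F_att + ΣF_rep = (-8.1000,1.4000)
Δp = p'−p = (-0.4050,0.0700); α = Δx/Fx = (-81/200) / (-81/10) = 1/20
check: Δy/Fy = (7/100) / (7/5) = 1/20 ✓

α = 1/20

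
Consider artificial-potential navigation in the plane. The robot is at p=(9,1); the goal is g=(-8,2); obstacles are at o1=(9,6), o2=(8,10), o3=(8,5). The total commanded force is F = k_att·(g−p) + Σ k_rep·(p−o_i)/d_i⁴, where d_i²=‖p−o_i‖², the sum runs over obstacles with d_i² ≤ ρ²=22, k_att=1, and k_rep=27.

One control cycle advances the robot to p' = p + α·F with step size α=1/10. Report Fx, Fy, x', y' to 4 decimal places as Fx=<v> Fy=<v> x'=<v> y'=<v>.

Fx=-16.9066 Fy=0.6263 x'=7.3093 y'=1.0626

F_att = 1·(g−p) = 1·(-17,1) = (-17.0000,1.0000)
o1: d²=25 > ρ²=22 → inactive
o2: d²=82 > ρ²=22 → inactive
o3: d²=17 ≤ ρ²=22; F_rep = 27·(1,-4)/17² = (0.0934,-0.3737)
F = F_att + ΣF_rep = (-16.9066,0.6263)
p' = p + 1/10·F = (7.3093,1.0626)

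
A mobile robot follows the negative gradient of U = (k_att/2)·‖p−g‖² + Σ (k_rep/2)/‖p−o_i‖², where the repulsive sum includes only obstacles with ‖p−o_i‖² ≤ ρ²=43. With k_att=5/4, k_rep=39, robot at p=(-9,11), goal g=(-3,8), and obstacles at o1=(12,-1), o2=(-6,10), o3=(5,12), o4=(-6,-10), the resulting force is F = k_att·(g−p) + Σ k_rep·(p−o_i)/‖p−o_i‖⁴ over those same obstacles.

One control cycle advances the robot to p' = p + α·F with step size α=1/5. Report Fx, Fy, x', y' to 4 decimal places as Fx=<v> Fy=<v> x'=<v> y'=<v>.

F_att = 5/4·(g−p) = 5/4·(6,-3) = (7.5000,-3.7500)
o1: d²=585 > ρ²=43 → inactive
o2: d²=10 ≤ ρ²=43; F_rep = 39·(-3,1)/10² = (-1.1700,0.3900)
o3: d²=197 > ρ²=43 → inactive
o4: d²=450 > ρ²=43 → inactive
F = F_att + ΣF_rep = (6.3300,-3.3600)
p' = p + 1/5·F = (-7.7340,10.3280)

Fx=6.3300 Fy=-3.3600 x'=-7.7340 y'=10.3280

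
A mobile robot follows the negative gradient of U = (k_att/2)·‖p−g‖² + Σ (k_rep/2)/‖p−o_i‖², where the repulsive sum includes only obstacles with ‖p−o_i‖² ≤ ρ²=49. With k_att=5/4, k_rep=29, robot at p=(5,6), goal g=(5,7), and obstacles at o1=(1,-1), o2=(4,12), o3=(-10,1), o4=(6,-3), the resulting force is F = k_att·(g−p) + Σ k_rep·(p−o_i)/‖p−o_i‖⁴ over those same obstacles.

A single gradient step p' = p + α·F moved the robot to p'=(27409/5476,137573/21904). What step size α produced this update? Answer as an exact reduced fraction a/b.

α = 1/4

F_att = 5/4·(g−p) = 5/4·(0,1) = (0.0000,1.2500)
o1: d²=65 > ρ²=49 → inactive
o2: d²=37 ≤ ρ²=49; F_rep = 29·(1,-6)/37² = (0.0212,-0.1271)
o3: d²=250 > ρ²=49 → inactive
o4: d²=82 > ρ²=49 → inactive
F = F_att + ΣF_rep = (0.0212,1.1229)
Δp = p'−p = (0.0053,0.2807); α = Δx/Fx = (29/5476) / (29/1369) = 1/4
check: Δy/Fy = (6149/21904) / (6149/5476) = 1/4 ✓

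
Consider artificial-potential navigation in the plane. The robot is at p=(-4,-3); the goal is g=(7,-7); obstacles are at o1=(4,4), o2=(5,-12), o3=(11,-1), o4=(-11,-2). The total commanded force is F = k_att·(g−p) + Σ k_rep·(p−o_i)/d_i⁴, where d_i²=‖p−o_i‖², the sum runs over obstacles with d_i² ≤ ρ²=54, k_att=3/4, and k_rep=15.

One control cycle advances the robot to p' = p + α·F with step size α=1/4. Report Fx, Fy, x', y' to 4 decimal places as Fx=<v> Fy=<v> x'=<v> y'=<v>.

F_att = 3/4·(g−p) = 3/4·(11,-4) = (8.2500,-3.0000)
o1: d²=113 > ρ²=54 → inactive
o2: d²=162 > ρ²=54 → inactive
o3: d²=229 > ρ²=54 → inactive
o4: d²=50 ≤ ρ²=54; F_rep = 15·(7,-1)/50² = (0.0420,-0.0060)
F = F_att + ΣF_rep = (8.2920,-3.0060)
p' = p + 1/4·F = (-1.9270,-3.7515)

Fx=8.2920 Fy=-3.0060 x'=-1.9270 y'=-3.7515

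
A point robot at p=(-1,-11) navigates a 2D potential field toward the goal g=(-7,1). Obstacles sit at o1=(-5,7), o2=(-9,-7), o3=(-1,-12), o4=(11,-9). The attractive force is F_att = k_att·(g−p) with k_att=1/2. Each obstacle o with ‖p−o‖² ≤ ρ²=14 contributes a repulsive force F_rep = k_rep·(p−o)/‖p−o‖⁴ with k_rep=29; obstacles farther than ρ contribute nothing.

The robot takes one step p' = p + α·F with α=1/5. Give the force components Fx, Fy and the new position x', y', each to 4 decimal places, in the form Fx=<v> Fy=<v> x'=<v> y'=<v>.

Fx=-3.0000 Fy=35.0000 x'=-1.6000 y'=-4.0000

F_att = 1/2·(g−p) = 1/2·(-6,12) = (-3.0000,6.0000)
o1: d²=340 > ρ²=14 → inactive
o2: d²=80 > ρ²=14 → inactive
o3: d²=1 ≤ ρ²=14; F_rep = 29·(0,1)/1² = (0.0000,29.0000)
o4: d²=148 > ρ²=14 → inactive
F = F_att + ΣF_rep = (-3.0000,35.0000)
p' = p + 1/5·F = (-1.6000,-4.0000)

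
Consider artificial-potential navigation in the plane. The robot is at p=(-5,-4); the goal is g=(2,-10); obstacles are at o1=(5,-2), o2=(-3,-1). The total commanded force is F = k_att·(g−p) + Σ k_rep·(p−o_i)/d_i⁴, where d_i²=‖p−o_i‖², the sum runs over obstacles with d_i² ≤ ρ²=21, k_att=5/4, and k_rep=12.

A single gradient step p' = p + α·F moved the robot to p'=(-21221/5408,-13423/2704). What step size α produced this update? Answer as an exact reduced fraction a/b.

F_att = 5/4·(g−p) = 5/4·(7,-6) = (8.7500,-7.5000)
o1: d²=104 > ρ²=21 → inactive
o2: d²=13 ≤ ρ²=21; F_rep = 12·(-2,-3)/13² = (-0.1420,-0.2130)
F = F_att + ΣF_rep = (8.6080,-7.7130)
Δp = p'−p = (1.0760,-0.9641); α = Δx/Fx = (5819/5408) / (5819/676) = 1/8
check: Δy/Fy = (-2607/2704) / (-2607/338) = 1/8 ✓

α = 1/8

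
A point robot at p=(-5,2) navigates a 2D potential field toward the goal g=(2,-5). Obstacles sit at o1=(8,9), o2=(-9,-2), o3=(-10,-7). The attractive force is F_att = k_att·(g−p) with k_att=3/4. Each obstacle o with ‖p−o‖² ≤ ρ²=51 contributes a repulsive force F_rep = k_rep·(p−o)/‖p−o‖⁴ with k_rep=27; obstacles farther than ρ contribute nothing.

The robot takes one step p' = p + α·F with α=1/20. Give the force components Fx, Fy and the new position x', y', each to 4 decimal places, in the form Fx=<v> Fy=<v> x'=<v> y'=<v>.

F_att = 3/4·(g−p) = 3/4·(7,-7) = (5.2500,-5.2500)
o1: d²=218 > ρ²=51 → inactive
o2: d²=32 ≤ ρ²=51; F_rep = 27·(4,4)/32² = (0.1055,0.1055)
o3: d²=106 > ρ²=51 → inactive
F = F_att + ΣF_rep = (5.3555,-5.1445)
p' = p + 1/20·F = (-4.7322,1.7428)

Fx=5.3555 Fy=-5.1445 x'=-4.7322 y'=1.7428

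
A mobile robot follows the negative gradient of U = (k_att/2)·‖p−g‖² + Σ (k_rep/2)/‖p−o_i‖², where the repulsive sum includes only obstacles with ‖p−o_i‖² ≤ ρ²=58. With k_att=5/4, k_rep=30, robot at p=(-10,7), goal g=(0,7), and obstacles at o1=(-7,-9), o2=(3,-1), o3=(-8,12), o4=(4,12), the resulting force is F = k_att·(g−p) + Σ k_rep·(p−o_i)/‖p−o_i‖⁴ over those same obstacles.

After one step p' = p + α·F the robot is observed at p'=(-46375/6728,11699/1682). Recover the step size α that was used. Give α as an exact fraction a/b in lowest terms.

F_att = 5/4·(g−p) = 5/4·(10,0) = (12.5000,0.0000)
o1: d²=265 > ρ²=58 → inactive
o2: d²=233 > ρ²=58 → inactive
o3: d²=29 ≤ ρ²=58; F_rep = 30·(-2,-5)/29² = (-0.0713,-0.1784)
o4: d²=221 > ρ²=58 → inactive
F = F_att + ΣF_rep = (12.4287,-0.1784)
Δp = p'−p = (3.1072,-0.0446); α = Δx/Fx = (20905/6728) / (20905/1682) = 1/4
check: Δy/Fy = (-75/1682) / (-150/841) = 1/4 ✓

α = 1/4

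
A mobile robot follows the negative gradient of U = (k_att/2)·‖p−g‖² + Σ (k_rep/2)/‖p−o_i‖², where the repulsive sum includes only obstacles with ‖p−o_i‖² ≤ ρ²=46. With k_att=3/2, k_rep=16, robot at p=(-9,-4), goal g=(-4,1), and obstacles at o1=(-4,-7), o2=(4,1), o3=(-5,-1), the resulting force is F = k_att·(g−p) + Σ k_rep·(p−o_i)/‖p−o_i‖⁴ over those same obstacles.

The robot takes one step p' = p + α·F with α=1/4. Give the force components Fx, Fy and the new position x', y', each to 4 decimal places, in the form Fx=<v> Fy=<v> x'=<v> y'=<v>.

F_att = 3/2·(g−p) = 3/2·(5,5) = (7.5000,7.5000)
o1: d²=34 ≤ ρ²=46; F_rep = 16·(-5,3)/34² = (-0.0692,0.0415)
o2: d²=194 > ρ²=46 → inactive
o3: d²=25 ≤ ρ²=46; F_rep = 16·(-4,-3)/25² = (-0.1024,-0.0768)
F = F_att + ΣF_rep = (7.3284,7.4647)
p' = p + 1/4·F = (-7.1679,-2.1338)

Fx=7.3284 Fy=7.4647 x'=-7.1679 y'=-2.1338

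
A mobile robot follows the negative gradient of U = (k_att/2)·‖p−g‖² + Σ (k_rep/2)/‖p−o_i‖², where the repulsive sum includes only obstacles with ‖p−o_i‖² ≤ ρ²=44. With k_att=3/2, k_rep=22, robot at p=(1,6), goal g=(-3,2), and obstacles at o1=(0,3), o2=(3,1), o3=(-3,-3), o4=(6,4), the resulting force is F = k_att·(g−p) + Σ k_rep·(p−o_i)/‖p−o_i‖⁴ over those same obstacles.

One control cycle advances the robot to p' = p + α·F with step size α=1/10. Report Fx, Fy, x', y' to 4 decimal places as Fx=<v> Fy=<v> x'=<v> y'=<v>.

Fx=-5.9631 Fy=-5.1569 x'=0.4037 y'=5.4843

F_att = 3/2·(g−p) = 3/2·(-4,-4) = (-6.0000,-6.0000)
o1: d²=10 ≤ ρ²=44; F_rep = 22·(1,3)/10² = (0.2200,0.6600)
o2: d²=29 ≤ ρ²=44; F_rep = 22·(-2,5)/29² = (-0.0523,0.1308)
o3: d²=97 > ρ²=44 → inactive
o4: d²=29 ≤ ρ²=44; F_rep = 22·(-5,2)/29² = (-0.1308,0.0523)
F = F_att + ΣF_rep = (-5.9631,-5.1569)
p' = p + 1/10·F = (0.4037,5.4843)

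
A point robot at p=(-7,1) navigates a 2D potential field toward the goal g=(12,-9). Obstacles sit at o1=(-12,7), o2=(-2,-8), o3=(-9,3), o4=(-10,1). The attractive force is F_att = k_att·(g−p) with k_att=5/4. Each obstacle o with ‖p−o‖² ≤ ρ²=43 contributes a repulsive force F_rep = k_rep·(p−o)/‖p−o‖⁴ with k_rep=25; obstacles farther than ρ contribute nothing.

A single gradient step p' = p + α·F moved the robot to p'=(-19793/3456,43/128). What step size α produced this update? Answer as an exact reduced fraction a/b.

F_att = 5/4·(g−p) = 5/4·(19,-10) = (23.7500,-12.5000)
o1: d²=61 > ρ²=43 → inactive
o2: d²=106 > ρ²=43 → inactive
o3: d²=8 ≤ ρ²=43; F_rep = 25·(2,-2)/8² = (0.7812,-0.7812)
o4: d²=9 ≤ ρ²=43; F_rep = 25·(3,0)/9² = (0.9259,0.0000)
F = F_att + ΣF_rep = (25.4572,-13.2812)
Δp = p'−p = (1.2729,-0.6641); α = Δx/Fx = (4399/3456) / (21995/864) = 1/20
check: Δy/Fy = (-85/128) / (-425/32) = 1/20 ✓

α = 1/20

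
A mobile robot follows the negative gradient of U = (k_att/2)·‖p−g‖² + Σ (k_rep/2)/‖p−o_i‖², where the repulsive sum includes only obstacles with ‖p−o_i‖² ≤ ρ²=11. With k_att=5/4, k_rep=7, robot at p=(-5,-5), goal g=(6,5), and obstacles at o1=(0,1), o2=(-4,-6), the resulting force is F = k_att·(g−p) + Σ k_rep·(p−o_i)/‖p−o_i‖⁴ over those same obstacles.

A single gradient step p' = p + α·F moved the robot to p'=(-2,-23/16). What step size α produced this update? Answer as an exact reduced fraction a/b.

α = 1/4

F_att = 5/4·(g−p) = 5/4·(11,10) = (13.7500,12.5000)
o1: d²=61 > ρ²=11 → inactive
o2: d²=2 ≤ ρ²=11; F_rep = 7·(-1,1)/2² = (-1.7500,1.7500)
F = F_att + ΣF_rep = (12.0000,14.2500)
Δp = p'−p = (3.0000,3.5625); α = Δx/Fx = (3) / (12) = 1/4
check: Δy/Fy = (57/16) / (57/4) = 1/4 ✓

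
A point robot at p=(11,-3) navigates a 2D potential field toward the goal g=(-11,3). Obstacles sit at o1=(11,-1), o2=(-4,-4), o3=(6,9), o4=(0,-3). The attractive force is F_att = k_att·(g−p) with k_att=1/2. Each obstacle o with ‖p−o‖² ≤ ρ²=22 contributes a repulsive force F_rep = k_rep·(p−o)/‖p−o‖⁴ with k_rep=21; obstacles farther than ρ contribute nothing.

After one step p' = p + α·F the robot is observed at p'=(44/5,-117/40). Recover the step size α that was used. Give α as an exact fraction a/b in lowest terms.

F_att = 1/2·(g−p) = 1/2·(-22,6) = (-11.0000,3.0000)
o1: d²=4 ≤ ρ²=22; F_rep = 21·(0,-2)/4² = (0.0000,-2.6250)
o2: d²=226 > ρ²=22 → inactive
o3: d²=169 > ρ²=22 → inactive
o4: d²=121 > ρ²=22 → inactive
F = F_att + ΣF_rep = (-11.0000,0.3750)
Δp = p'−p = (-2.2000,0.0750); α = Δx/Fx = (-11/5) / (-11) = 1/5
check: Δy/Fy = (3/40) / (3/8) = 1/5 ✓

α = 1/5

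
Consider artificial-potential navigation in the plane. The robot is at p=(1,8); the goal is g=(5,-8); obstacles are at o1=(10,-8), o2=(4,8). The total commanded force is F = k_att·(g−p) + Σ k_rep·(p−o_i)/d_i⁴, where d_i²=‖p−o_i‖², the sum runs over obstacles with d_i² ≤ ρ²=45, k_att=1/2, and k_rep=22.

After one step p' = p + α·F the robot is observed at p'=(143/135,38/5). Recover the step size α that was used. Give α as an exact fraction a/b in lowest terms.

F_att = 1/2·(g−p) = 1/2·(4,-16) = (2.0000,-8.0000)
o1: d²=337 > ρ²=45 → inactive
o2: d²=9 ≤ ρ²=45; F_rep = 22·(-3,0)/9² = (-0.8148,0.0000)
F = F_att + ΣF_rep = (1.1852,-8.0000)
Δp = p'−p = (0.0593,-0.4000); α = Δx/Fx = (8/135) / (32/27) = 1/20
check: Δy/Fy = (-2/5) / (-8) = 1/20 ✓

α = 1/20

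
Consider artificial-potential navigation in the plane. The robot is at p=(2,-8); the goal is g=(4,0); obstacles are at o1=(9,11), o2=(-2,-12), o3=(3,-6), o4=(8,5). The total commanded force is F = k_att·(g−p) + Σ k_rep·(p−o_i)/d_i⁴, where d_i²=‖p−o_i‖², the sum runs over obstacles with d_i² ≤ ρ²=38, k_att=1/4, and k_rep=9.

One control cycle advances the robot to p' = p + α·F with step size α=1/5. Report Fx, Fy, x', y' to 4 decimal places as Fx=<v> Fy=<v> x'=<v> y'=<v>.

F_att = 1/4·(g−p) = 1/4·(2,8) = (0.5000,2.0000)
o1: d²=410 > ρ²=38 → inactive
o2: d²=32 ≤ ρ²=38; F_rep = 9·(4,4)/32² = (0.0352,0.0352)
o3: d²=5 ≤ ρ²=38; F_rep = 9·(-1,-2)/5² = (-0.3600,-0.7200)
o4: d²=205 > ρ²=38 → inactive
F = F_att + ΣF_rep = (0.1752,1.3152)
p' = p + 1/5·F = (2.0350,-7.7370)

Fx=0.1752 Fy=1.3152 x'=2.0350 y'=-7.7370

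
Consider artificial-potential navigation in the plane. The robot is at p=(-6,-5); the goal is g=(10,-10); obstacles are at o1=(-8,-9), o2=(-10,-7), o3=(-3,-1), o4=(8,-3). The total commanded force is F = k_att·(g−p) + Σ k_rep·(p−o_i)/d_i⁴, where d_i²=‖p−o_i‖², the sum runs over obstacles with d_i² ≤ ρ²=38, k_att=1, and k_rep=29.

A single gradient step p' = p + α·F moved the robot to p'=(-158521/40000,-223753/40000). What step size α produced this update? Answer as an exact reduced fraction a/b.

F_att = 1·(g−p) = 1·(16,-5) = (16.0000,-5.0000)
o1: d²=20 ≤ ρ²=38; F_rep = 29·(2,4)/20² = (0.1450,0.2900)
o2: d²=20 ≤ ρ²=38; F_rep = 29·(4,2)/20² = (0.2900,0.1450)
o3: d²=25 ≤ ρ²=38; F_rep = 29·(-3,-4)/25² = (-0.1392,-0.1856)
o4: d²=200 > ρ²=38 → inactive
F = F_att + ΣF_rep = (16.2958,-4.7506)
Δp = p'−p = (2.0370,-0.5938); α = Δx/Fx = (81479/40000) / (81479/5000) = 1/8
check: Δy/Fy = (-23753/40000) / (-23753/5000) = 1/8 ✓

α = 1/8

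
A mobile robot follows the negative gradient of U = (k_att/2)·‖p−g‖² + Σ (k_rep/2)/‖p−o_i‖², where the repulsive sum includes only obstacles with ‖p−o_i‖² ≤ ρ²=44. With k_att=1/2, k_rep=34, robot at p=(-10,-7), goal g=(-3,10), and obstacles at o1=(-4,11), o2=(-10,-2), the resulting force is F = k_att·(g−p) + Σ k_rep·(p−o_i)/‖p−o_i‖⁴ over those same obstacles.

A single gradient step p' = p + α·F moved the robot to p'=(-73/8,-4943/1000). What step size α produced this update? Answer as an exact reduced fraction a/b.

F_att = 1/2·(g−p) = 1/2·(7,17) = (3.5000,8.5000)
o1: d²=360 > ρ²=44 → inactive
o2: d²=25 ≤ ρ²=44; F_rep = 34·(0,-5)/25² = (0.0000,-0.2720)
F = F_att + ΣF_rep = (3.5000,8.2280)
Δp = p'−p = (0.8750,2.0570); α = Δx/Fx = (7/8) / (7/2) = 1/4
check: Δy/Fy = (2057/1000) / (2057/250) = 1/4 ✓

α = 1/4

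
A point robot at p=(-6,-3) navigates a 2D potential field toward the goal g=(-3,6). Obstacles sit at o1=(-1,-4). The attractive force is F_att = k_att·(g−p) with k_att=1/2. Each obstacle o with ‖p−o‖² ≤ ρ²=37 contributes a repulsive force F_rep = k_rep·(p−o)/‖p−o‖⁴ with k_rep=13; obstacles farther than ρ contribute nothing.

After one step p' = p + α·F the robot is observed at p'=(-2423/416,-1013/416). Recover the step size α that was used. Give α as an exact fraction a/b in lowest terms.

F_att = 1/2·(g−p) = 1/2·(3,9) = (1.5000,4.5000)
o1: d²=26 ≤ ρ²=37; F_rep = 13·(-5,1)/26² = (-0.0962,0.0192)
F = F_att + ΣF_rep = (1.4038,4.5192)
Δp = p'−p = (0.1755,0.5649); α = Δx/Fx = (73/416) / (73/52) = 1/8
check: Δy/Fy = (235/416) / (235/52) = 1/8 ✓

α = 1/8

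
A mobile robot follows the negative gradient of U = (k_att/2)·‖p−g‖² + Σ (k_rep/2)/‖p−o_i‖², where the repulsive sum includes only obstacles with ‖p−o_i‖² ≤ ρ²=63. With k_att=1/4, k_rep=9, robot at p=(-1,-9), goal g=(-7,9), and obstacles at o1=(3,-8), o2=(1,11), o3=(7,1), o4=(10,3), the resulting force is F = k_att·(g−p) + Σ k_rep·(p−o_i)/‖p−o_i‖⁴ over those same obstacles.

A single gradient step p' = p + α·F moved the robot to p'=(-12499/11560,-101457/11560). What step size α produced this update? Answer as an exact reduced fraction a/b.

F_att = 1/4·(g−p) = 1/4·(-6,18) = (-1.5000,4.5000)
o1: d²=17 ≤ ρ²=63; F_rep = 9·(-4,-1)/17² = (-0.1246,-0.0311)
o2: d²=404 > ρ²=63 → inactive
o3: d²=164 > ρ²=63 → inactive
o4: d²=265 > ρ²=63 → inactive
F = F_att + ΣF_rep = (-1.6246,4.4689)
Δp = p'−p = (-0.0812,0.2234); α = Δx/Fx = (-939/11560) / (-939/578) = 1/20
check: Δy/Fy = (2583/11560) / (2583/578) = 1/20 ✓

α = 1/20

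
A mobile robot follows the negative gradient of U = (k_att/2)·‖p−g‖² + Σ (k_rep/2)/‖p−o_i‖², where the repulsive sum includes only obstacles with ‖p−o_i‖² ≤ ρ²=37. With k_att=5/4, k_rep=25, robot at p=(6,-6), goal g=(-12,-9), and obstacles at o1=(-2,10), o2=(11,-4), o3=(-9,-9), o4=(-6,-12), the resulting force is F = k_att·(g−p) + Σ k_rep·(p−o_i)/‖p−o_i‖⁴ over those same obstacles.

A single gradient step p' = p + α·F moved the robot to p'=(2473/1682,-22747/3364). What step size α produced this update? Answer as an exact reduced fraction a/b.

α = 1/5

F_att = 5/4·(g−p) = 5/4·(-18,-3) = (-22.5000,-3.7500)
o1: d²=320 > ρ²=37 → inactive
o2: d²=29 ≤ ρ²=37; F_rep = 25·(-5,-2)/29² = (-0.1486,-0.0595)
o3: d²=234 > ρ²=37 → inactive
o4: d²=180 > ρ²=37 → inactive
F = F_att + ΣF_rep = (-22.6486,-3.8095)
Δp = p'−p = (-4.5297,-0.7619); α = Δx/Fx = (-7619/1682) / (-38095/1682) = 1/5
check: Δy/Fy = (-2563/3364) / (-12815/3364) = 1/5 ✓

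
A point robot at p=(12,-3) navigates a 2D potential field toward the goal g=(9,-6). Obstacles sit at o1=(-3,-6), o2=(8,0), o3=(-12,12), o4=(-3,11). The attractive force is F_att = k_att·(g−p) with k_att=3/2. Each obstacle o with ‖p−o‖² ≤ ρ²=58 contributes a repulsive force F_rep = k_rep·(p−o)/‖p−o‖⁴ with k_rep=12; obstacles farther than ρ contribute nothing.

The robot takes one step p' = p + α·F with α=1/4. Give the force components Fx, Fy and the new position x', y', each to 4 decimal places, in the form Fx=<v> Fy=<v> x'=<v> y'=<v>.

F_att = 3/2·(g−p) = 3/2·(-3,-3) = (-4.5000,-4.5000)
o1: d²=234 > ρ²=58 → inactive
o2: d²=25 ≤ ρ²=58; F_rep = 12·(4,-3)/25² = (0.0768,-0.0576)
o3: d²=801 > ρ²=58 → inactive
o4: d²=421 > ρ²=58 → inactive
F = F_att + ΣF_rep = (-4.4232,-4.5576)
p' = p + 1/4·F = (10.8942,-4.1394)

Fx=-4.4232 Fy=-4.5576 x'=10.8942 y'=-4.1394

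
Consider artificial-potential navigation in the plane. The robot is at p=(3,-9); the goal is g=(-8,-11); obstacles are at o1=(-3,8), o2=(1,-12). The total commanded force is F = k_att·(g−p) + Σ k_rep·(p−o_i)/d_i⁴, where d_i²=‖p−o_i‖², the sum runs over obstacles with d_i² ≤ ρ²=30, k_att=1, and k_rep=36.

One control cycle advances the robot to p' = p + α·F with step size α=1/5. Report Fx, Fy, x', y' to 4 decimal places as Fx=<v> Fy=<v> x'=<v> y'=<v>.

Fx=-10.5740 Fy=-1.3609 x'=0.8852 y'=-9.2722

F_att = 1·(g−p) = 1·(-11,-2) = (-11.0000,-2.0000)
o1: d²=325 > ρ²=30 → inactive
o2: d²=13 ≤ ρ²=30; F_rep = 36·(2,3)/13² = (0.4260,0.6391)
F = F_att + ΣF_rep = (-10.5740,-1.3609)
p' = p + 1/5·F = (0.8852,-9.2722)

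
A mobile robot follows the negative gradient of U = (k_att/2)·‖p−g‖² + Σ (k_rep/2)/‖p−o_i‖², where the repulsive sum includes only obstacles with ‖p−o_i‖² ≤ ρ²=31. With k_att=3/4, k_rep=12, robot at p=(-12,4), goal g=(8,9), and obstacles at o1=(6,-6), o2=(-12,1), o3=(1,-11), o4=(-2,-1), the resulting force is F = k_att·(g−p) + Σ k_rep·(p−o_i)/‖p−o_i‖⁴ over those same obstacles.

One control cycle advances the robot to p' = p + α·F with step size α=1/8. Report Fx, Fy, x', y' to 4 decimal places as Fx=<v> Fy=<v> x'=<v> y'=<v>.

F_att = 3/4·(g−p) = 3/4·(20,5) = (15.0000,3.7500)
o1: d²=424 > ρ²=31 → inactive
o2: d²=9 ≤ ρ²=31; F_rep = 12·(0,3)/9² = (0.0000,0.4444)
o3: d²=394 > ρ²=31 → inactive
o4: d²=125 > ρ²=31 → inactive
F = F_att + ΣF_rep = (15.0000,4.1944)
p' = p + 1/8·F = (-10.1250,4.5243)

Fx=15.0000 Fy=4.1944 x'=-10.1250 y'=4.5243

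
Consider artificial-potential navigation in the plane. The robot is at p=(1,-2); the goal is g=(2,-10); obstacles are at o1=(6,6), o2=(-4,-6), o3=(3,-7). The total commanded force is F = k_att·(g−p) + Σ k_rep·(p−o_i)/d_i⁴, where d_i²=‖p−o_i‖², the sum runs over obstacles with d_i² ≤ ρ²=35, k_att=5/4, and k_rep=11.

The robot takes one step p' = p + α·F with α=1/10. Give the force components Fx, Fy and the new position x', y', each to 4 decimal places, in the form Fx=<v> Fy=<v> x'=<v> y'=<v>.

F_att = 5/4·(g−p) = 5/4·(1,-8) = (1.2500,-10.0000)
o1: d²=89 > ρ²=35 → inactive
o2: d²=41 > ρ²=35 → inactive
o3: d²=29 ≤ ρ²=35; F_rep = 11·(-2,5)/29² = (-0.0262,0.0654)
F = F_att + ΣF_rep = (1.2238,-9.9346)
p' = p + 1/10·F = (1.1224,-2.9935)

Fx=1.2238 Fy=-9.9346 x'=1.1224 y'=-2.9935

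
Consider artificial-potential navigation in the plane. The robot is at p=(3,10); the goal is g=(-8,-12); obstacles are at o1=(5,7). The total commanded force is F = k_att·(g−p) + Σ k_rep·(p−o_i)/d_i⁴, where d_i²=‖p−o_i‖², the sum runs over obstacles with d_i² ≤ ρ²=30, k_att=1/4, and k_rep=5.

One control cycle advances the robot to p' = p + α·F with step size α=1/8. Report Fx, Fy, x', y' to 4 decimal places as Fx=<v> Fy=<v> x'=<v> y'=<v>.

F_att = 1/4·(g−p) = 1/4·(-11,-22) = (-2.7500,-5.5000)
o1: d²=13 ≤ ρ²=30; F_rep = 5·(-2,3)/13² = (-0.0592,0.0888)
F = F_att + ΣF_rep = (-2.8092,-5.4112)
p' = p + 1/8·F = (2.6489,9.3236)

Fx=-2.8092 Fy=-5.4112 x'=2.6489 y'=9.3236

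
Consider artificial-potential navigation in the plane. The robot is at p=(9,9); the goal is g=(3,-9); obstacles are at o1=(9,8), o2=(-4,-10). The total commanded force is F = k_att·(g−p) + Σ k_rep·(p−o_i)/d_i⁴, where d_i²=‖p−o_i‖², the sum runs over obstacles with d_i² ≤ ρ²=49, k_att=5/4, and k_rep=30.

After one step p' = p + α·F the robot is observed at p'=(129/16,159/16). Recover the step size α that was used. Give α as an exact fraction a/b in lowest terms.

F_att = 5/4·(g−p) = 5/4·(-6,-18) = (-7.5000,-22.5000)
o1: d²=1 ≤ ρ²=49; F_rep = 30·(0,1)/1² = (0.0000,30.0000)
o2: d²=530 > ρ²=49 → inactive
F = F_att + ΣF_rep = (-7.5000,7.5000)
Δp = p'−p = (-0.9375,0.9375); α = Δx/Fx = (-15/16) / (-15/2) = 1/8
check: Δy/Fy = (15/16) / (15/2) = 1/8 ✓

α = 1/8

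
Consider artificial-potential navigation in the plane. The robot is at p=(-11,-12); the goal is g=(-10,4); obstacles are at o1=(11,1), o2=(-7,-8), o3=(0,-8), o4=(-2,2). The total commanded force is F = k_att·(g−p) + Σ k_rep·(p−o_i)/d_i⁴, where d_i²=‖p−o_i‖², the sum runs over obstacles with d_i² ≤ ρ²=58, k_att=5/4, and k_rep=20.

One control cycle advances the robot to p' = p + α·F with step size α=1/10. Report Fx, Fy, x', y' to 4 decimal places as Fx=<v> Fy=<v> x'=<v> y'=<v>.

F_att = 5/4·(g−p) = 5/4·(1,16) = (1.2500,20.0000)
o1: d²=653 > ρ²=58 → inactive
o2: d²=32 ≤ ρ²=58; F_rep = 20·(-4,-4)/32² = (-0.0781,-0.0781)
o3: d²=137 > ρ²=58 → inactive
o4: d²=277 > ρ²=58 → inactive
F = F_att + ΣF_rep = (1.1719,19.9219)
p' = p + 1/10·F = (-10.8828,-10.0078)

Fx=1.1719 Fy=19.9219 x'=-10.8828 y'=-10.0078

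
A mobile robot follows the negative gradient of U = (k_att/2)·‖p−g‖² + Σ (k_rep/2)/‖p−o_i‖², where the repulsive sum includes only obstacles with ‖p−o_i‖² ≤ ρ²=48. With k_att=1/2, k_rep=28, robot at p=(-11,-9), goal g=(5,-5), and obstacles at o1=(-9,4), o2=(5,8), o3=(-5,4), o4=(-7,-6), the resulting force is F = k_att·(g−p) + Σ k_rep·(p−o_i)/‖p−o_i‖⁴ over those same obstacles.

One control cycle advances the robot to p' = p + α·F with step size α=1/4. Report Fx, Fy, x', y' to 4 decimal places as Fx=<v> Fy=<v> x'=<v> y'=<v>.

F_att = 1/2·(g−p) = 1/2·(16,4) = (8.0000,2.0000)
o1: d²=173 > ρ²=48 → inactive
o2: d²=545 > ρ²=48 → inactive
o3: d²=205 > ρ²=48 → inactive
o4: d²=25 ≤ ρ²=48; F_rep = 28·(-4,-3)/25² = (-0.1792,-0.1344)
F = F_att + ΣF_rep = (7.8208,1.8656)
p' = p + 1/4·F = (-9.0448,-8.5336)

Fx=7.8208 Fy=1.8656 x'=-9.0448 y'=-8.5336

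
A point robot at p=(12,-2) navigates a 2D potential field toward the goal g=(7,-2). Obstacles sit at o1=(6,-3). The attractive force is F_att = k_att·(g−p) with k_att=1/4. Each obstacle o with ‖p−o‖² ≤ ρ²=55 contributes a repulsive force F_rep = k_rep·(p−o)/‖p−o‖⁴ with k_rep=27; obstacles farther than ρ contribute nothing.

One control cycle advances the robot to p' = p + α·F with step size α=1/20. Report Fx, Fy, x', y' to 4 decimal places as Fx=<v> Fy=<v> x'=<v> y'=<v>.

Fx=-1.1317 Fy=0.0197 x'=11.9434 y'=-1.9990

F_att = 1/4·(g−p) = 1/4·(-5,0) = (-1.2500,0.0000)
o1: d²=37 ≤ ρ²=55; F_rep = 27·(6,1)/37² = (0.1183,0.0197)
F = F_att + ΣF_rep = (-1.1317,0.0197)
p' = p + 1/20·F = (11.9434,-1.9990)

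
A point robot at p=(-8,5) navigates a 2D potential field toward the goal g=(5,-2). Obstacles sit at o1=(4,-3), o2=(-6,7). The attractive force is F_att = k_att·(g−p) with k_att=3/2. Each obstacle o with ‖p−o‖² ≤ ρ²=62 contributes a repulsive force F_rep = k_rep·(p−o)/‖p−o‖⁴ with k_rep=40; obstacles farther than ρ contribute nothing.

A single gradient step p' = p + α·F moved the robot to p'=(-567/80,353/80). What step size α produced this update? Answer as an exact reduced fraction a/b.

F_att = 3/2·(g−p) = 3/2·(13,-7) = (19.5000,-10.5000)
o1: d²=208 > ρ²=62 → inactive
o2: d²=8 ≤ ρ²=62; F_rep = 40·(-2,-2)/8² = (-1.2500,-1.2500)
F = F_att + ΣF_rep = (18.2500,-11.7500)
Δp = p'−p = (0.9125,-0.5875); α = Δx/Fx = (73/80) / (73/4) = 1/20
check: Δy/Fy = (-47/80) / (-47/4) = 1/20 ✓

α = 1/20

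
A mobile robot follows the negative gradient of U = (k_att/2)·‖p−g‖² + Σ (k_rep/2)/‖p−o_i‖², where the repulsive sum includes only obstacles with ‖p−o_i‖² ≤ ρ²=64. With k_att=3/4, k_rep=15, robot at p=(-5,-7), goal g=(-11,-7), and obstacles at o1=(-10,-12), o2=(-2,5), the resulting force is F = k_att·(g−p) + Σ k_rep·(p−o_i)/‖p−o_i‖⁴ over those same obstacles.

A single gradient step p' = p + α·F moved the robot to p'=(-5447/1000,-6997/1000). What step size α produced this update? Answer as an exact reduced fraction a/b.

α = 1/10

F_att = 3/4·(g−p) = 3/4·(-6,0) = (-4.5000,0.0000)
o1: d²=50 ≤ ρ²=64; F_rep = 15·(5,5)/50² = (0.0300,0.0300)
o2: d²=153 > ρ²=64 → inactive
F = F_att + ΣF_rep = (-4.4700,0.0300)
Δp = p'−p = (-0.4470,0.0030); α = Δx/Fx = (-447/1000) / (-447/100) = 1/10
check: Δy/Fy = (3/1000) / (3/100) = 1/10 ✓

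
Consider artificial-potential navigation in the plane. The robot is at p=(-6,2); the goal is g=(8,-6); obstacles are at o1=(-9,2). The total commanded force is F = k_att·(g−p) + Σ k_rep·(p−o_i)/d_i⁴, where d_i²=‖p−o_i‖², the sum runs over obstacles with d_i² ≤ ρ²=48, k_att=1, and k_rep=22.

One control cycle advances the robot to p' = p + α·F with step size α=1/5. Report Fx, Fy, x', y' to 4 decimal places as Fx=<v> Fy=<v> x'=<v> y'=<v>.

Fx=14.8148 Fy=-8.0000 x'=-3.0370 y'=0.4000

F_att = 1·(g−p) = 1·(14,-8) = (14.0000,-8.0000)
o1: d²=9 ≤ ρ²=48; F_rep = 22·(3,0)/9² = (0.8148,0.0000)
F = F_att + ΣF_rep = (14.8148,-8.0000)
p' = p + 1/5·F = (-3.0370,0.4000)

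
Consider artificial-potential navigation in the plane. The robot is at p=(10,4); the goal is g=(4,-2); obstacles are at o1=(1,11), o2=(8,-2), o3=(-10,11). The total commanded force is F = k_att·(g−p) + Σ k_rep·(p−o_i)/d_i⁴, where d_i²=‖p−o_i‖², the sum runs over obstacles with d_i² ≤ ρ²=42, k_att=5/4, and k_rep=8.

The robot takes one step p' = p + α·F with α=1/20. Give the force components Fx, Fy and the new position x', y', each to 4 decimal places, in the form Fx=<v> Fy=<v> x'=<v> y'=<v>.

F_att = 5/4·(g−p) = 5/4·(-6,-6) = (-7.5000,-7.5000)
o1: d²=130 > ρ²=42 → inactive
o2: d²=40 ≤ ρ²=42; F_rep = 8·(2,6)/40² = (0.0100,0.0300)
o3: d²=449 > ρ²=42 → inactive
F = F_att + ΣF_rep = (-7.4900,-7.4700)
p' = p + 1/20·F = (9.6255,3.6265)

Fx=-7.4900 Fy=-7.4700 x'=9.6255 y'=3.6265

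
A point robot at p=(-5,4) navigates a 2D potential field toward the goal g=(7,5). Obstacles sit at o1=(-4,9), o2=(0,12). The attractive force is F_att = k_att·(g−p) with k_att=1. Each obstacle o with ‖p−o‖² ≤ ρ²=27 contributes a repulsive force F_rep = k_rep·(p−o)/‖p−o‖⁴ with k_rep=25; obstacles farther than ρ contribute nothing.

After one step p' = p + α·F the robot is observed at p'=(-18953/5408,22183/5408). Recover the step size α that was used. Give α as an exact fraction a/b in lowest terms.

F_att = 1·(g−p) = 1·(12,1) = (12.0000,1.0000)
o1: d²=26 ≤ ρ²=27; F_rep = 25·(-1,-5)/26² = (-0.0370,-0.1849)
o2: d²=89 > ρ²=27 → inactive
F = F_att + ΣF_rep = (11.9630,0.8151)
Δp = p'−p = (1.4954,0.1019); α = Δx/Fx = (8087/5408) / (8087/676) = 1/8
check: Δy/Fy = (551/5408) / (551/676) = 1/8 ✓

α = 1/8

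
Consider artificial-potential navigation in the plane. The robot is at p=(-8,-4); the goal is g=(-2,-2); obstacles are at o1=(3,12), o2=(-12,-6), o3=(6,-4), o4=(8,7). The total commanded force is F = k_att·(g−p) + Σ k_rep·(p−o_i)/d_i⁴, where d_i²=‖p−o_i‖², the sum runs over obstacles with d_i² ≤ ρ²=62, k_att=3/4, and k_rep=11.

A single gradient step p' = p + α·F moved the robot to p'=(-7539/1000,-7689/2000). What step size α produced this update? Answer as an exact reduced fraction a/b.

F_att = 3/4·(g−p) = 3/4·(6,2) = (4.5000,1.5000)
o1: d²=377 > ρ²=62 → inactive
o2: d²=20 ≤ ρ²=62; F_rep = 11·(4,2)/20² = (0.1100,0.0550)
o3: d²=196 > ρ²=62 → inactive
o4: d²=377 > ρ²=62 → inactive
F = F_att + ΣF_rep = (4.6100,1.5550)
Δp = p'−p = (0.4610,0.1555); α = Δx/Fx = (461/1000) / (461/100) = 1/10
check: Δy/Fy = (311/2000) / (311/200) = 1/10 ✓

α = 1/10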